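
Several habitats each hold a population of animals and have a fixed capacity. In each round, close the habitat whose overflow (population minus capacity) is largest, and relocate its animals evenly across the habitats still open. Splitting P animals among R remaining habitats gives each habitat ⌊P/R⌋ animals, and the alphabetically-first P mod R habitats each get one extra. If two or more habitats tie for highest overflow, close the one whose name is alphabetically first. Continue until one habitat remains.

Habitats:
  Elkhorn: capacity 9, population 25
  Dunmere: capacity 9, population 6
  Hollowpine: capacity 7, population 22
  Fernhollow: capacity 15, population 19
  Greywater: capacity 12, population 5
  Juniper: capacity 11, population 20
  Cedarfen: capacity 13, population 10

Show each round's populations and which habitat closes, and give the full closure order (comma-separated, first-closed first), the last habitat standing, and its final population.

Closure order: Elkhorn, Hollowpine, Juniper, Fernhollow, Cedarfen, Dunmere
Last habitat: Greywater with 107 animals

Round 1: Cedarfen=10 Dunmere=6 Elkhorn=25 Fernhollow=19 Greywater=5 Hollowpine=22 Juniper=20 → close Elkhorn (overflow 16)
  25÷6 = 4 each, +1 to first 1
Round 2: Cedarfen=15 Dunmere=10 Fernhollow=23 Greywater=9 Hollowpine=26 Juniper=24 → close Hollowpine (overflow 19)
  26÷5 = 5 each, +1 to first 1
Round 3: Cedarfen=21 Dunmere=15 Fernhollow=28 Greywater=14 Juniper=29 → close Juniper (overflow 18)
  29÷4 = 7 each, +1 to first 1
Round 4: Cedarfen=29 Dunmere=22 Fernhollow=35 Greywater=21 → close Fernhollow (overflow 20)
  35÷3 = 11 each, +1 to first 2
Round 5: Cedarfen=41 Dunmere=34 Greywater=32 → close Cedarfen (overflow 28)
  41÷2 = 20 each, +1 to first 1
Round 6: Dunmere=55 Greywater=52 → close Dunmere (overflow 46)
  55÷1 = 55 each, +1 to first 0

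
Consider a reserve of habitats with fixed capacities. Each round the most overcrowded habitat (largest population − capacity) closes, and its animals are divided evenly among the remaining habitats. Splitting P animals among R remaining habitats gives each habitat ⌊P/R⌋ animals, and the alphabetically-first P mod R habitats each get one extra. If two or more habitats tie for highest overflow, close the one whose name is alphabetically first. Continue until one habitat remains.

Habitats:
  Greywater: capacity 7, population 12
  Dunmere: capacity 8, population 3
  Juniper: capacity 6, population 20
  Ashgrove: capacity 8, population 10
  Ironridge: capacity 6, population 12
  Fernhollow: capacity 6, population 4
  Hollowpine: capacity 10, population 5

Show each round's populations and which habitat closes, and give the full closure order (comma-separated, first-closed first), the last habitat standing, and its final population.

Closure order: Juniper, Ironridge, Greywater, Ashgrove, Dunmere, Fernhollow
Last habitat: Hollowpine with 66 animals

Round 1: Ashgrove=10 Dunmere=3 Fernhollow=4 Greywater=12 Hollowpine=5 Ironridge=12 Juniper=20 → close Juniper (overflow 14)
  20÷6 = 3 each, +1 to first 2
Round 2: Ashgrove=14 Dunmere=7 Fernhollow=7 Greywater=15 Hollowpine=8 Ironridge=15 → close Ironridge (overflow 9)
  15÷5 = 3 each, +1 to first 0
Round 3: Ashgrove=17 Dunmere=10 Fernhollow=10 Greywater=18 Hollowpine=11 → close Greywater (overflow 11)
  18÷4 = 4 each, +1 to first 2
Round 4: Ashgrove=22 Dunmere=15 Fernhollow=14 Hollowpine=15 → close Ashgrove (overflow 14)
  22÷3 = 7 each, +1 to first 1
Round 5: Dunmere=23 Fernhollow=21 Hollowpine=22 → close Dunmere (overflow 15)
  23÷2 = 11 each, +1 to first 1
Round 6: Fernhollow=33 Hollowpine=33 → close Fernhollow (overflow 27)
  33÷1 = 33 each, +1 to first 0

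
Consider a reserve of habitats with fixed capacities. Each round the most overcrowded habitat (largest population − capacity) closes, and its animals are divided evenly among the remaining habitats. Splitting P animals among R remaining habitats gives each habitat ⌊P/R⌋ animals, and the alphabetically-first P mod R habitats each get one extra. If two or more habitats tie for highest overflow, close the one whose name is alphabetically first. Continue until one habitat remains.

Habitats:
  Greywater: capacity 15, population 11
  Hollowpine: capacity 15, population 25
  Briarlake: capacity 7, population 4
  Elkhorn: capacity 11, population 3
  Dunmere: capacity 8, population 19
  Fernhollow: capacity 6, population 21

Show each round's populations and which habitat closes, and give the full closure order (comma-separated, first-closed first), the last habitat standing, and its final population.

Round 1: Briarlake=4 Dunmere=19 Elkhorn=3 Fernhollow=21 Greywater=11 Hollowpine=25 → close Fernhollow (overflow 15)
  21÷5 = 4 each, +1 to first 1
Round 2: Briarlake=9 Dunmere=23 Elkhorn=7 Greywater=15 Hollowpine=29 → close Dunmere (overflow 15)
  23÷4 = 5 each, +1 to first 3
Round 3: Briarlake=15 Elkhorn=13 Greywater=21 Hollowpine=34 → close Hollowpine (overflow 19)
  34÷3 = 11 each, +1 to first 1
Round 4: Briarlake=27 Elkhorn=24 Greywater=32 → close Briarlake (overflow 20)
  27÷2 = 13 each, +1 to first 1
Round 5: Elkhorn=38 Greywater=45 → close Greywater (overflow 30)
  45÷1 = 45 each, +1 to first 0

Closure order: Fernhollow, Dunmere, Hollowpine, Briarlake, Greywater
Last habitat: Elkhorn with 83 animals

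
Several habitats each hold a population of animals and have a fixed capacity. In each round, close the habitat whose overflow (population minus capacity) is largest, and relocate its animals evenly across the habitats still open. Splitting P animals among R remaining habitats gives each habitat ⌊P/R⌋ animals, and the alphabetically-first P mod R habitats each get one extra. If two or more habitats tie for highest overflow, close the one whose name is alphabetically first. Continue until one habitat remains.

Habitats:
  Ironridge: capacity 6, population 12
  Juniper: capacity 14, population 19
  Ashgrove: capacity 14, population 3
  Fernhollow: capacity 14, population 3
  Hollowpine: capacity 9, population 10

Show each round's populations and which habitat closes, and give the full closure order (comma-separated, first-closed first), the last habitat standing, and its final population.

Round 1: Ashgrove=3 Fernhollow=3 Hollowpine=10 Ironridge=12 Juniper=19 → close Ironridge (overflow 6)
  12÷4 = 3 each, +1 to first 0
Round 2: Ashgrove=6 Fernhollow=6 Hollowpine=13 Juniper=22 → close Juniper (overflow 8)
  22÷3 = 7 each, +1 to first 1
Round 3: Ashgrove=14 Fernhollow=13 Hollowpine=20 → close Hollowpine (overflow 11)
  20÷2 = 10 each, +1 to first 0
Round 4: Ashgrove=24 Fernhollow=23 → close Ashgrove (overflow 10)
  24÷1 = 24 each, +1 to first 0

Closure order: Ironridge, Juniper, Hollowpine, Ashgrove
Last habitat: Fernhollow with 47 animals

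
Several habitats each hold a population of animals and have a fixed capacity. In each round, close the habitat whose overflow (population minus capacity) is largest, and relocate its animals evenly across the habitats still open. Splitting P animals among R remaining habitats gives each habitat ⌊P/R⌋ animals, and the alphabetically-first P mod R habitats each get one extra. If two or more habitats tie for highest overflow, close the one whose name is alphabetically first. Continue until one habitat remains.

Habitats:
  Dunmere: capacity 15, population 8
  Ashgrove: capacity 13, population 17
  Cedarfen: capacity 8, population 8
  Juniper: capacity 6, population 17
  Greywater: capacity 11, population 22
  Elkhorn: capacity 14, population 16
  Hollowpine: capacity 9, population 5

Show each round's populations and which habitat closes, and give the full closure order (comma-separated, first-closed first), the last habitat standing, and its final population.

Round 1: Ashgrove=17 Cedarfen=8 Dunmere=8 Elkhorn=16 Greywater=22 Hollowpine=5 Juniper=17 → close Greywater (overflow 11)
  22÷6 = 3 each, +1 to first 4
Round 2: Ashgrove=21 Cedarfen=12 Dunmere=12 Elkhorn=20 Hollowpine=8 Juniper=20 → close Juniper (overflow 14)
  20÷5 = 4 each, +1 to first 0
Round 3: Ashgrove=25 Cedarfen=16 Dunmere=16 Elkhorn=24 Hollowpine=12 → close Ashgrove (overflow 12)
  25÷4 = 6 each, +1 to first 1
Round 4: Cedarfen=23 Dunmere=22 Elkhorn=30 Hollowpine=18 → close Elkhorn (overflow 16)
  30÷3 = 10 each, +1 to first 0
Round 5: Cedarfen=33 Dunmere=32 Hollowpine=28 → close Cedarfen (overflow 25)
  33÷2 = 16 each, +1 to first 1
Round 6: Dunmere=49 Hollowpine=44 → close Hollowpine (overflow 35)
  44÷1 = 44 each, +1 to first 0

Closure order: Greywater, Juniper, Ashgrove, Elkhorn, Cedarfen, Hollowpine
Last habitat: Dunmere with 93 animals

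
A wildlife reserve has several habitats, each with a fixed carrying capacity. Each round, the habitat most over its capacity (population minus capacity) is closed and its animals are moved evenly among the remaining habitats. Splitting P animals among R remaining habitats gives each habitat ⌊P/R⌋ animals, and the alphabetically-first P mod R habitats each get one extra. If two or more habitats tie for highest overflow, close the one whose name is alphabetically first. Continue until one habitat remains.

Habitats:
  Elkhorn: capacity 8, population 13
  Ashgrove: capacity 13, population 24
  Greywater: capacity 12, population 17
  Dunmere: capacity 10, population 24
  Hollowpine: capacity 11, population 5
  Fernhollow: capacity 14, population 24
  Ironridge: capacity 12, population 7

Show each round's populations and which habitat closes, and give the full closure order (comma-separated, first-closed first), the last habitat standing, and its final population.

Round 1: Ashgrove=24 Dunmere=24 Elkhorn=13 Fernhollow=24 Greywater=17 Hollowpine=5 Ironridge=7 → close Dunmere (overflow 14)
  24÷6 = 4 each, +1 to first 0
Round 2: Ashgrove=28 Elkhorn=17 Fernhollow=28 Greywater=21 Hollowpine=9 Ironridge=11 → close Ashgrove (overflow 15)
  28÷5 = 5 each, +1 to first 3
Round 3: Elkhorn=23 Fernhollow=34 Greywater=27 Hollowpine=14 Ironridge=16 → close Fernhollow (overflow 20)
  34÷4 = 8 each, +1 to first 2
Round 4: Elkhorn=32 Greywater=36 Hollowpine=22 Ironridge=24 → close Elkhorn (overflow 24)
  32÷3 = 10 each, +1 to first 2
Round 5: Greywater=47 Hollowpine=33 Ironridge=34 → close Greywater (overflow 35)
  47÷2 = 23 each, +1 to first 1
Round 6: Hollowpine=57 Ironridge=57 → close Hollowpine (overflow 46)
  57÷1 = 57 each, +1 to first 0

Closure order: Dunmere, Ashgrove, Fernhollow, Elkhorn, Greywater, Hollowpine
Last habitat: Ironridge with 114 animals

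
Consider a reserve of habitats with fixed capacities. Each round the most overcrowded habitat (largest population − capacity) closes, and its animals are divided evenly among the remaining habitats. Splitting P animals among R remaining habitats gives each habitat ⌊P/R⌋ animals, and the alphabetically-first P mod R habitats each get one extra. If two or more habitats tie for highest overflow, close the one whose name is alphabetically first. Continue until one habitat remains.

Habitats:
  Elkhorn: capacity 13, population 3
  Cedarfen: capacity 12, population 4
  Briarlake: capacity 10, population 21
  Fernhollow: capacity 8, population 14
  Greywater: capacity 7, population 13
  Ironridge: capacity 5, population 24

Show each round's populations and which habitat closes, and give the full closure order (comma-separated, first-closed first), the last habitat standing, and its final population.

Closure order: Ironridge, Briarlake, Fernhollow, Greywater, Cedarfen
Last habitat: Elkhorn with 79 animals

Round 1: Briarlake=21 Cedarfen=4 Elkhorn=3 Fernhollow=14 Greywater=13 Ironridge=24 → close Ironridge (overflow 19)
  24÷5 = 4 each, +1 to first 4
Round 2: Briarlake=26 Cedarfen=9 Elkhorn=8 Fernhollow=19 Greywater=17 → close Briarlake (overflow 16)
  26÷4 = 6 each, +1 to first 2
Round 3: Cedarfen=16 Elkhorn=15 Fernhollow=25 Greywater=23 → close Fernhollow (overflow 17)
  25÷3 = 8 each, +1 to first 1
Round 4: Cedarfen=25 Elkhorn=23 Greywater=31 → close Greywater (overflow 24)
  31÷2 = 15 each, +1 to first 1
Round 5: Cedarfen=41 Elkhorn=38 → close Cedarfen (overflow 29)
  41÷1 = 41 each, +1 to first 0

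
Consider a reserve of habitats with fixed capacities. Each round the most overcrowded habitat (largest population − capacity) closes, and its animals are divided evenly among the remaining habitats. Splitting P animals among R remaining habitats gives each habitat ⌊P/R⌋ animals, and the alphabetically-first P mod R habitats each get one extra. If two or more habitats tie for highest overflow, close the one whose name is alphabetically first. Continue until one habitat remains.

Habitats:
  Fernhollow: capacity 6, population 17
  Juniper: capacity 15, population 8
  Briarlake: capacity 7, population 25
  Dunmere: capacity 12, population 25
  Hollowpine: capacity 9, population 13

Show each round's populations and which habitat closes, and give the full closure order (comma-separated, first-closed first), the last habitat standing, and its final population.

Round 1: Briarlake=25 Dunmere=25 Fernhollow=17 Hollowpine=13 Juniper=8 → close Briarlake (overflow 18)
  25÷4 = 6 each, +1 to first 1
Round 2: Dunmere=32 Fernhollow=23 Hollowpine=19 Juniper=14 → close Dunmere (overflow 20)
  32÷3 = 10 each, +1 to first 2
Round 3: Fernhollow=34 Hollowpine=30 Juniper=24 → close Fernhollow (overflow 28)
  34÷2 = 17 each, +1 to first 0
Round 4: Hollowpine=47 Juniper=41 → close Hollowpine (overflow 38)
  47÷1 = 47 each, +1 to first 0

Closure order: Briarlake, Dunmere, Fernhollow, Hollowpine
Last habitat: Juniper with 88 animals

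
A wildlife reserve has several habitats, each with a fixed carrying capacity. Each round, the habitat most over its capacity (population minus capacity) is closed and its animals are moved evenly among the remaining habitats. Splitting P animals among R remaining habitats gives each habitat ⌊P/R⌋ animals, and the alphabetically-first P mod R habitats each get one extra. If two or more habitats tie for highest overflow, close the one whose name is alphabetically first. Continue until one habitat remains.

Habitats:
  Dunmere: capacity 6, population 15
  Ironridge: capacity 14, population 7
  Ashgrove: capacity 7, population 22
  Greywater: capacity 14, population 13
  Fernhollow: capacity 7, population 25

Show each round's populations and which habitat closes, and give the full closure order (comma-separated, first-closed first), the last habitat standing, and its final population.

Round 1: Ashgrove=22 Dunmere=15 Fernhollow=25 Greywater=13 Ironridge=7 → close Fernhollow (overflow 18)
  25÷4 = 6 each, +1 to first 1
Round 2: Ashgrove=29 Dunmere=21 Greywater=19 Ironridge=13 → close Ashgrove (overflow 22)
  29÷3 = 9 each, +1 to first 2
Round 3: Dunmere=31 Greywater=29 Ironridge=22 → close Dunmere (overflow 25)
  31÷2 = 15 each, +1 to first 1
Round 4: Greywater=45 Ironridge=37 → close Greywater (overflow 31)
  45÷1 = 45 each, +1 to first 0

Closure order: Fernhollow, Ashgrove, Dunmere, Greywater
Last habitat: Ironridge with 82 animals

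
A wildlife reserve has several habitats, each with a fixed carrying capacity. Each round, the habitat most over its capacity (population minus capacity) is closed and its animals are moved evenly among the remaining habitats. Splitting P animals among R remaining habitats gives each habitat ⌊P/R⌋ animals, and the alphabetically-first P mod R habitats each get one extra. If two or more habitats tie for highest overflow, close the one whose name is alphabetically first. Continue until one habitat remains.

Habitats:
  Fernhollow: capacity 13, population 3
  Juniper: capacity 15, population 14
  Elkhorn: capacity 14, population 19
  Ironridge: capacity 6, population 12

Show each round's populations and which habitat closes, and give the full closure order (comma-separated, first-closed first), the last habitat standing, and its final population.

Closure order: Ironridge, Elkhorn, Juniper
Last habitat: Fernhollow with 48 animals

Round 1: Elkhorn=19 Fernhollow=3 Ironridge=12 Juniper=14 → close Ironridge (overflow 6)
  12÷3 = 4 each, +1 to first 0
Round 2: Elkhorn=23 Fernhollow=7 Juniper=18 → close Elkhorn (overflow 9)
  23÷2 = 11 each, +1 to first 1
Round 3: Fernhollow=19 Juniper=29 → close Juniper (overflow 14)
  29÷1 = 29 each, +1 to first 0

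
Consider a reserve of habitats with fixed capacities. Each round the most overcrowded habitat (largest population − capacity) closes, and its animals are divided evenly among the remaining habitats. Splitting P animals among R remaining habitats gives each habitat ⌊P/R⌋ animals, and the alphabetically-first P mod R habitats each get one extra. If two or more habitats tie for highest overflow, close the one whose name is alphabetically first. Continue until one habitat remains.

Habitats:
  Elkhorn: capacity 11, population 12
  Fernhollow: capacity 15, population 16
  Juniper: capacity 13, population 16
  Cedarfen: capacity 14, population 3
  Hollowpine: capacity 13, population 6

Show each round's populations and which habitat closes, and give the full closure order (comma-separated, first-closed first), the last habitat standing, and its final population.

Round 1: Cedarfen=3 Elkhorn=12 Fernhollow=16 Hollowpine=6 Juniper=16 → close Juniper (overflow 3)
  16÷4 = 4 each, +1 to first 0
Round 2: Cedarfen=7 Elkhorn=16 Fernhollow=20 Hollowpine=10 → close Elkhorn (overflow 5)
  16÷3 = 5 each, +1 to first 1
Round 3: Cedarfen=13 Fernhollow=25 Hollowpine=15 → close Fernhollow (overflow 10)
  25÷2 = 12 each, +1 to first 1
Round 4: Cedarfen=26 Hollowpine=27 → close Hollowpine (overflow 14)
  27÷1 = 27 each, +1 to first 0

Closure order: Juniper, Elkhorn, Fernhollow, Hollowpine
Last habitat: Cedarfen with 53 animals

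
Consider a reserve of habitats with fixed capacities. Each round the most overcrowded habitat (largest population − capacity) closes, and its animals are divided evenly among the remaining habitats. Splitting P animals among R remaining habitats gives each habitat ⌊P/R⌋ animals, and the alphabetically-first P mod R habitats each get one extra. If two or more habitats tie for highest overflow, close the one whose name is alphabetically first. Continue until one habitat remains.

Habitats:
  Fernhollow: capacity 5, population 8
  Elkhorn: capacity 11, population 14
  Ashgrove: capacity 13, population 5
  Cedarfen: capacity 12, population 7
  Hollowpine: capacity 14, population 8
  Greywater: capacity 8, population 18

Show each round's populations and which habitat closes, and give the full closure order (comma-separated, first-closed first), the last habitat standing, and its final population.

Round 1: Ashgrove=5 Cedarfen=7 Elkhorn=14 Fernhollow=8 Greywater=18 Hollowpine=8 → close Greywater (overflow 10)
  18÷5 = 3 each, +1 to first 3
Round 2: Ashgrove=9 Cedarfen=11 Elkhorn=18 Fernhollow=11 Hollowpine=11 → close Elkhorn (overflow 7)
  18÷4 = 4 each, +1 to first 2
Round 3: Ashgrove=14 Cedarfen=16 Fernhollow=15 Hollowpine=15 → close Fernhollow (overflow 10)
  15÷3 = 5 each, +1 to first 0
Round 4: Ashgrove=19 Cedarfen=21 Hollowpine=20 → close Cedarfen (overflow 9)
  21÷2 = 10 each, +1 to first 1
Round 5: Ashgrove=30 Hollowpine=30 → close Ashgrove (overflow 17)
  30÷1 = 30 each, +1 to first 0

Closure order: Greywater, Elkhorn, Fernhollow, Cedarfen, Ashgrove
Last habitat: Hollowpine with 60 animals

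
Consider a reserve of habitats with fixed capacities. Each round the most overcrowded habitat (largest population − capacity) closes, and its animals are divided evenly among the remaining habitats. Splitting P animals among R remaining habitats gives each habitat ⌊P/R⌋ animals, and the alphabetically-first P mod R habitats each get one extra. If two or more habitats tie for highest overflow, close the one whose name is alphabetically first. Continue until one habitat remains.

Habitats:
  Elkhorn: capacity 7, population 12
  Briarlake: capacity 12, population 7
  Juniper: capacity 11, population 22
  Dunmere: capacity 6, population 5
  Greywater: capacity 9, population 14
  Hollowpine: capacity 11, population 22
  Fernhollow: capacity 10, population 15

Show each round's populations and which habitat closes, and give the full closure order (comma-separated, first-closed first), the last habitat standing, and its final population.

Round 1: Briarlake=7 Dunmere=5 Elkhorn=12 Fernhollow=15 Greywater=14 Hollowpine=22 Juniper=22 → close Hollowpine (overflow 11)
  22÷6 = 3 each, +1 to first 4
Round 2: Briarlake=11 Dunmere=9 Elkhorn=16 Fernhollow=19 Greywater=17 Juniper=25 → close Juniper (overflow 14)
  25÷5 = 5 each, +1 to first 0
Round 3: Briarlake=16 Dunmere=14 Elkhorn=21 Fernhollow=24 Greywater=22 → close Elkhorn (overflow 14)
  21÷4 = 5 each, +1 to first 1
Round 4: Briarlake=22 Dunmere=19 Fernhollow=29 Greywater=27 → close Fernhollow (overflow 19)
  29÷3 = 9 each, +1 to first 2
Round 5: Briarlake=32 Dunmere=29 Greywater=36 → close Greywater (overflow 27)
  36÷2 = 18 each, +1 to first 0
Round 6: Briarlake=50 Dunmere=47 → close Dunmere (overflow 41)
  47÷1 = 47 each, +1 to first 0

Closure order: Hollowpine, Juniper, Elkhorn, Fernhollow, Greywater, Dunmere
Last habitat: Briarlake with 97 animals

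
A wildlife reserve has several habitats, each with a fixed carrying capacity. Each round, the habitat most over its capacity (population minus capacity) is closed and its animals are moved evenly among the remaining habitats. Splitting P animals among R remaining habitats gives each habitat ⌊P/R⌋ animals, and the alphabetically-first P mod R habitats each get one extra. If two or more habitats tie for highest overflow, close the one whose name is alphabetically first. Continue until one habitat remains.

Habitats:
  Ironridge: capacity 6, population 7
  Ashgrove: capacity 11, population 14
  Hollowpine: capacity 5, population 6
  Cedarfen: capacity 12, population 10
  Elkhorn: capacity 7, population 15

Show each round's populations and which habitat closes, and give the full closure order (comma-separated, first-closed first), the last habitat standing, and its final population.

Round 1: Ashgrove=14 Cedarfen=10 Elkhorn=15 Hollowpine=6 Ironridge=7 → close Elkhorn (overflow 8)
  15÷4 = 3 each, +1 to first 3
Round 2: Ashgrove=18 Cedarfen=14 Hollowpine=10 Ironridge=10 → close Ashgrove (overflow 7)
  18÷3 = 6 each, +1 to first 0
Round 3: Cedarfen=20 Hollowpine=16 Ironridge=16 → close Hollowpine (overflow 11)
  16÷2 = 8 each, +1 to first 0
Round 4: Cedarfen=28 Ironridge=24 → close Ironridge (overflow 18)
  24÷1 = 24 each, +1 to first 0

Closure order: Elkhorn, Ashgrove, Hollowpine, Ironridge
Last habitat: Cedarfen with 52 animals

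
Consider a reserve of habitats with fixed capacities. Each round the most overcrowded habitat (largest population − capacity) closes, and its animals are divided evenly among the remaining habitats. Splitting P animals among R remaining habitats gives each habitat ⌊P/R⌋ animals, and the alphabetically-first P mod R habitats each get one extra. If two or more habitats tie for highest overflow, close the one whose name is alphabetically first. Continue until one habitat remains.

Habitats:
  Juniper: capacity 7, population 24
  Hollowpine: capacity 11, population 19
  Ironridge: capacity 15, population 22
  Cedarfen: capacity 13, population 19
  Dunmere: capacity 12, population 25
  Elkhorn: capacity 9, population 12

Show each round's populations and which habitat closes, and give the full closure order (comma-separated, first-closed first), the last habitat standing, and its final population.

Round 1: Cedarfen=19 Dunmere=25 Elkhorn=12 Hollowpine=19 Ironridge=22 Juniper=24 → close Juniper (overflow 17)
  24÷5 = 4 each, +1 to first 4
Round 2: Cedarfen=24 Dunmere=30 Elkhorn=17 Hollowpine=24 Ironridge=26 → close Dunmere (overflow 18)
  30÷4 = 7 each, +1 to first 2
Round 3: Cedarfen=32 Elkhorn=25 Hollowpine=31 Ironridge=33 → close Hollowpine (overflow 20)
  31÷3 = 10 each, +1 to first 1
Round 4: Cedarfen=43 Elkhorn=35 Ironridge=43 → close Cedarfen (overflow 30)
  43÷2 = 21 each, +1 to first 1
Round 5: Elkhorn=57 Ironridge=64 → close Ironridge (overflow 49)
  64÷1 = 64 each, +1 to first 0

Closure order: Juniper, Dunmere, Hollowpine, Cedarfen, Ironridge
Last habitat: Elkhorn with 121 animals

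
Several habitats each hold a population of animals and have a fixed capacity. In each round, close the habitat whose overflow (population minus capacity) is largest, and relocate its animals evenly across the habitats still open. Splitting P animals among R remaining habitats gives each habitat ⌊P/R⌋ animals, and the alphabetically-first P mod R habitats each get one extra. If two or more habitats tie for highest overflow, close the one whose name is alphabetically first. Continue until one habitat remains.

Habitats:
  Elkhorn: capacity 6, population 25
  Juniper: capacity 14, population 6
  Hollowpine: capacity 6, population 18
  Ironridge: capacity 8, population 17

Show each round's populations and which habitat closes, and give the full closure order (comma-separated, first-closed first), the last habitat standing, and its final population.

Closure order: Elkhorn, Hollowpine, Ironridge
Last habitat: Juniper with 66 animals

Round 1: Elkhorn=25 Hollowpine=18 Ironridge=17 Juniper=6 → close Elkhorn (overflow 19)
  25÷3 = 8 each, +1 to first 1
Round 2: Hollowpine=27 Ironridge=25 Juniper=14 → close Hollowpine (overflow 21)
  27÷2 = 13 each, +1 to first 1
Round 3: Ironridge=39 Juniper=27 → close Ironridge (overflow 31)
  39÷1 = 39 each, +1 to first 0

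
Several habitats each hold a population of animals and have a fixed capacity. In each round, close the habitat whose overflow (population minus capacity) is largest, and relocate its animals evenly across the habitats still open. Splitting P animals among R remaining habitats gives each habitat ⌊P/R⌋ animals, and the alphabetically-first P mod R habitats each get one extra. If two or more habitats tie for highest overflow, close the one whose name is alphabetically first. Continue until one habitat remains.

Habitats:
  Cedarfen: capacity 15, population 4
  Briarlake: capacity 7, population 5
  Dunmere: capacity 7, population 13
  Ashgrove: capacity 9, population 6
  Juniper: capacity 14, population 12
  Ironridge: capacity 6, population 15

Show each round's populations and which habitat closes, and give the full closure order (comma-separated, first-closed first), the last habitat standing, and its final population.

Round 1: Ashgrove=6 Briarlake=5 Cedarfen=4 Dunmere=13 Ironridge=15 Juniper=12 → close Ironridge (overflow 9)
  15÷5 = 3 each, +1 to first 0
Round 2: Ashgrove=9 Briarlake=8 Cedarfen=7 Dunmere=16 Juniper=15 → close Dunmere (overflow 9)
  16÷4 = 4 each, +1 to first 0
Round 3: Ashgrove=13 Briarlake=12 Cedarfen=11 Juniper=19 → close Briarlake (overflow 5)
  12÷3 = 4 each, +1 to first 0
Round 4: Ashgrove=17 Cedarfen=15 Juniper=23 → close Juniper (overflow 9)
  23÷2 = 11 each, +1 to first 1
Round 5: Ashgrove=29 Cedarfen=26 → close Ashgrove (overflow 20)
  29÷1 = 29 each, +1 to first 0

Closure order: Ironridge, Dunmere, Briarlake, Juniper, Ashgrove
Last habitat: Cedarfen with 55 animals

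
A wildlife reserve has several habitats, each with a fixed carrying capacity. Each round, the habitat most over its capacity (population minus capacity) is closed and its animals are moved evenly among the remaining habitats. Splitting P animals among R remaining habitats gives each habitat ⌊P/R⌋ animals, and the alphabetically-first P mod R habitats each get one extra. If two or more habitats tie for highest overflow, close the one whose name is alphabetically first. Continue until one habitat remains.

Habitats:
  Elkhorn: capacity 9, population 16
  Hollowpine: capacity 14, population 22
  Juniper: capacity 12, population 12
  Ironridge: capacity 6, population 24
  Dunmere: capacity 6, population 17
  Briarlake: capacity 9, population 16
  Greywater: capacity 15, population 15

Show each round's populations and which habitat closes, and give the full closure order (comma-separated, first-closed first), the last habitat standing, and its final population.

Closure order: Ironridge, Dunmere, Briarlake, Elkhorn, Hollowpine, Greywater
Last habitat: Juniper with 122 animals

Round 1: Briarlake=16 Dunmere=17 Elkhorn=16 Greywater=15 Hollowpine=22 Ironridge=24 Juniper=12 → close Ironridge (overflow 18)
  24÷6 = 4 each, +1 to first 0
Round 2: Briarlake=20 Dunmere=21 Elkhorn=20 Greywater=19 Hollowpine=26 Juniper=16 → close Dunmere (overflow 15)
  21÷5 = 4 each, +1 to first 1
Round 3: Briarlake=25 Elkhorn=24 Greywater=23 Hollowpine=30 Juniper=20 → close Briarlake (overflow 16)
  25÷4 = 6 each, +1 to first 1
Round 4: Elkhorn=31 Greywater=29 Hollowpine=36 Juniper=26 → close Elkhorn (overflow 22)
  31÷3 = 10 each, +1 to first 1
Round 5: Greywater=40 Hollowpine=46 Juniper=36 → close Hollowpine (overflow 32)
  46÷2 = 23 each, +1 to first 0
Round 6: Greywater=63 Juniper=59 → close Greywater (overflow 48)
  63÷1 = 63 each, +1 to first 0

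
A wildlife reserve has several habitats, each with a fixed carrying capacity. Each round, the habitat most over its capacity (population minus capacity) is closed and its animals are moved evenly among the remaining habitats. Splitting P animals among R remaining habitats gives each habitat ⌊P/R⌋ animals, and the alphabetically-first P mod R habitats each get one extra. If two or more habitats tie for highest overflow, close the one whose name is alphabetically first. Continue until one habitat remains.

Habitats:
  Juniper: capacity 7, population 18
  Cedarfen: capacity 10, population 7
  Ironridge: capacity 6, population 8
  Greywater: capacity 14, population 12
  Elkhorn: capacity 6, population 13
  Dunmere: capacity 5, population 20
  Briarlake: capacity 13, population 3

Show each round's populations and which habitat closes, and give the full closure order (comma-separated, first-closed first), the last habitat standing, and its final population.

Closure order: Dunmere, Juniper, Elkhorn, Ironridge, Cedarfen, Greywater
Last habitat: Briarlake with 81 animals

Round 1: Briarlake=3 Cedarfen=7 Dunmere=20 Elkhorn=13 Greywater=12 Ironridge=8 Juniper=18 → close Dunmere (overflow 15)
  20÷6 = 3 each, +1 to first 2
Round 2: Briarlake=7 Cedarfen=11 Elkhorn=16 Greywater=15 Ironridge=11 Juniper=21 → close Juniper (overflow 14)
  21÷5 = 4 each, +1 to first 1
Round 3: Briarlake=12 Cedarfen=15 Elkhorn=20 Greywater=19 Ironridge=15 → close Elkhorn (overflow 14)
  20÷4 = 5 each, +1 to first 0
Round 4: Briarlake=17 Cedarfen=20 Greywater=24 Ironridge=20 → close Ironridge (overflow 14)
  20÷3 = 6 each, +1 to first 2
Round 5: Briarlake=24 Cedarfen=27 Greywater=30 → close Cedarfen (overflow 17)
  27÷2 = 13 each, +1 to first 1
Round 6: Briarlake=38 Greywater=43 → close Greywater (overflow 29)
  43÷1 = 43 each, +1 to first 0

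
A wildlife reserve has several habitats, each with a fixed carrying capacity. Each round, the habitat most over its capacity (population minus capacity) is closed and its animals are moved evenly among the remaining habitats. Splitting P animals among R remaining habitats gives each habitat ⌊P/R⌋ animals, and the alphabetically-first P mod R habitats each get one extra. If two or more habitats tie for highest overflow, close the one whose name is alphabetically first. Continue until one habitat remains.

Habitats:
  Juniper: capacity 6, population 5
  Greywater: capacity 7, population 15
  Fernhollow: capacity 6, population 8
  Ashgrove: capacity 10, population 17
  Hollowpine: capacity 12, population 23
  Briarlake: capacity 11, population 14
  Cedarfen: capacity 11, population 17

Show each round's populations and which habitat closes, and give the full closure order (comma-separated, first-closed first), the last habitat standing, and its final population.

Closure order: Hollowpine, Greywater, Ashgrove, Cedarfen, Briarlake, Fernhollow
Last habitat: Juniper with 99 animals

Round 1: Ashgrove=17 Briarlake=14 Cedarfen=17 Fernhollow=8 Greywater=15 Hollowpine=23 Juniper=5 → close Hollowpine (overflow 11)
  23÷6 = 3 each, +1 to first 5
Round 2: Ashgrove=21 Briarlake=18 Cedarfen=21 Fernhollow=12 Greywater=19 Juniper=8 → close Greywater (overflow 12)
  19÷5 = 3 each, +1 to first 4
Round 3: Ashgrove=25 Briarlake=22 Cedarfen=25 Fernhollow=16 Juniper=11 → close Ashgrove (overflow 15)
  25÷4 = 6 each, +1 to first 1
Round 4: Briarlake=29 Cedarfen=31 Fernhollow=22 Juniper=17 → close Cedarfen (overflow 20)
  31÷3 = 10 each, +1 to first 1
Round 5: Briarlake=40 Fernhollow=32 Juniper=27 → close Briarlake (overflow 29)
  40÷2 = 20 each, +1 to first 0
Round 6: Fernhollow=52 Juniper=47 → close Fernhollow (overflow 46)
  52÷1 = 52 each, +1 to first 0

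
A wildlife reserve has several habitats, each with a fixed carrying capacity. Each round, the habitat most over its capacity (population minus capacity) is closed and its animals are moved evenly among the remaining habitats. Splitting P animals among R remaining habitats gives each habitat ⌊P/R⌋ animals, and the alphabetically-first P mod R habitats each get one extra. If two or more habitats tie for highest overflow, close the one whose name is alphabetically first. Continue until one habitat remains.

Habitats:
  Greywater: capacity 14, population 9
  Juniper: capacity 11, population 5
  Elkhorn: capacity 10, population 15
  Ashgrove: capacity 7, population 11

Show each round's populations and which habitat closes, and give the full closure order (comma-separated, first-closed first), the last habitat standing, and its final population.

Round 1: Ashgrove=11 Elkhorn=15 Greywater=9 Juniper=5 → close Elkhorn (overflow 5)
  15÷3 = 5 each, +1 to first 0
Round 2: Ashgrove=16 Greywater=14 Juniper=10 → close Ashgrove (overflow 9)
  16÷2 = 8 each, +1 to first 0
Round 3: Greywater=22 Juniper=18 → close Greywater (overflow 8)
  22÷1 = 22 each, +1 to first 0

Closure order: Elkhorn, Ashgrove, Greywater
Last habitat: Juniper with 40 animals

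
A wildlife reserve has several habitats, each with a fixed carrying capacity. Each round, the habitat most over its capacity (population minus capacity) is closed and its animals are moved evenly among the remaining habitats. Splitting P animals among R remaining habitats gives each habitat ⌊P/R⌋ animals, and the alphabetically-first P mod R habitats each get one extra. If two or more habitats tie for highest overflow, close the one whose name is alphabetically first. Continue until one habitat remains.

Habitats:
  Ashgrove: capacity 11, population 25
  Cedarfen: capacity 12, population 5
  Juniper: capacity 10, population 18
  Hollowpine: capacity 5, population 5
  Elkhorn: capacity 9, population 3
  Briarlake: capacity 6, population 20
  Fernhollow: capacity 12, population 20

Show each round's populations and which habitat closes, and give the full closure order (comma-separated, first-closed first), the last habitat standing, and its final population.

Round 1: Ashgrove=25 Briarlake=20 Cedarfen=5 Elkhorn=3 Fernhollow=20 Hollowpine=5 Juniper=18 → close Ashgrove (overflow 14)
  25÷6 = 4 each, +1 to first 1
Round 2: Briarlake=25 Cedarfen=9 Elkhorn=7 Fernhollow=24 Hollowpine=9 Juniper=22 → close Briarlake (overflow 19)
  25÷5 = 5 each, +1 to first 0
Round 3: Cedarfen=14 Elkhorn=12 Fernhollow=29 Hollowpine=14 Juniper=27 → close Fernhollow (overflow 17)
  29÷4 = 7 each, +1 to first 1
Round 4: Cedarfen=22 Elkhorn=19 Hollowpine=21 Juniper=34 → close Juniper (overflow 24)
  34÷3 = 11 each, +1 to first 1
Round 5: Cedarfen=34 Elkhorn=30 Hollowpine=32 → close Hollowpine (overflow 27)
  32÷2 = 16 each, +1 to first 0
Round 6: Cedarfen=50 Elkhorn=46 → close Cedarfen (overflow 38)
  50÷1 = 50 each, +1 to first 0

Closure order: Ashgrove, Briarlake, Fernhollow, Juniper, Hollowpine, Cedarfen
Last habitat: Elkhorn with 96 animals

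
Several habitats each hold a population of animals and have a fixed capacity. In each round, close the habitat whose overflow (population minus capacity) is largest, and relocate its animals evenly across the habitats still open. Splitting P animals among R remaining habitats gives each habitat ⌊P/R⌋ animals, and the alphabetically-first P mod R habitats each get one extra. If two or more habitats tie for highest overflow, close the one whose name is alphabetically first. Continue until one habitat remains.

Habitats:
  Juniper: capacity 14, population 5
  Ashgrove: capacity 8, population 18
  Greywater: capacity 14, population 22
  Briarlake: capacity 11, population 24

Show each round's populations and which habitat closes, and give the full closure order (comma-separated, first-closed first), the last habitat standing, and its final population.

Round 1: Ashgrove=18 Briarlake=24 Greywater=22 Juniper=5 → close Briarlake (overflow 13)
  24÷3 = 8 each, +1 to first 0
Round 2: Ashgrove=26 Greywater=30 Juniper=13 → close Ashgrove (overflow 18)
  26÷2 = 13 each, +1 to first 0
Round 3: Greywater=43 Juniper=26 → close Greywater (overflow 29)
  43÷1 = 43 each, +1 to first 0

Closure order: Briarlake, Ashgrove, Greywater
Last habitat: Juniper with 69 animals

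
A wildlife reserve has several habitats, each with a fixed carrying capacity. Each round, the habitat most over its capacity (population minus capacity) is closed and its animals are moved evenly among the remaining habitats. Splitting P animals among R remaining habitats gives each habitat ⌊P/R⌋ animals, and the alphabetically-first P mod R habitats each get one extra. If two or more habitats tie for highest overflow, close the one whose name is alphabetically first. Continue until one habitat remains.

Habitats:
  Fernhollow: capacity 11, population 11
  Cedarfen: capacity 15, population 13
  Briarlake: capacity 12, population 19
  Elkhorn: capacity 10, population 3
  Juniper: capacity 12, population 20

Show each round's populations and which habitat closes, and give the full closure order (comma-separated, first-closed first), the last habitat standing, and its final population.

Closure order: Juniper, Briarlake, Fernhollow, Cedarfen
Last habitat: Elkhorn with 66 animals

Round 1: Briarlake=19 Cedarfen=13 Elkhorn=3 Fernhollow=11 Juniper=20 → close Juniper (overflow 8)
  20÷4 = 5 each, +1 to first 0
Round 2: Briarlake=24 Cedarfen=18 Elkhorn=8 Fernhollow=16 → close Briarlake (overflow 12)
  24÷3 = 8 each, +1 to first 0
Round 3: Cedarfen=26 Elkhorn=16 Fernhollow=24 → close Fernhollow (overflow 13)
  24÷2 = 12 each, +1 to first 0
Round 4: Cedarfen=38 Elkhorn=28 → close Cedarfen (overflow 23)
  38÷1 = 38 each, +1 to first 0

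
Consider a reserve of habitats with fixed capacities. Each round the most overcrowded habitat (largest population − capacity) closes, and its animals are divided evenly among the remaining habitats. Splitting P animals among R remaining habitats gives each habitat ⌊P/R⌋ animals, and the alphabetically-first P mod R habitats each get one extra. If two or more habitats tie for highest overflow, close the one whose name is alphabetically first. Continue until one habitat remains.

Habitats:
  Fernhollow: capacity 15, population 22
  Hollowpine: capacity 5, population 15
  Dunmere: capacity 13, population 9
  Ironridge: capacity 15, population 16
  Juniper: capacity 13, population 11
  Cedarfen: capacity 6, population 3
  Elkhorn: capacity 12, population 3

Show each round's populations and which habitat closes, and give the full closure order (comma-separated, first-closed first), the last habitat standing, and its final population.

Closure order: Hollowpine, Fernhollow, Ironridge, Cedarfen, Dunmere, Juniper
Last habitat: Elkhorn with 79 animals

Round 1: Cedarfen=3 Dunmere=9 Elkhorn=3 Fernhollow=22 Hollowpine=15 Ironridge=16 Juniper=11 → close Hollowpine (overflow 10)
  15÷6 = 2 each, +1 to first 3
Round 2: Cedarfen=6 Dunmere=12 Elkhorn=6 Fernhollow=24 Ironridge=18 Juniper=13 → close Fernhollow (overflow 9)
  24÷5 = 4 each, +1 to first 4
Round 3: Cedarfen=11 Dunmere=17 Elkhorn=11 Ironridge=23 Juniper=17 → close Ironridge (overflow 8)
  23÷4 = 5 each, +1 to first 3
Round 4: Cedarfen=17 Dunmere=23 Elkhorn=17 Juniper=22 → close Cedarfen (overflow 11)
  17÷3 = 5 each, +1 to first 2
Round 5: Dunmere=29 Elkhorn=23 Juniper=27 → close Dunmere (overflow 16)
  29÷2 = 14 each, +1 to first 1
Round 6: Elkhorn=38 Juniper=41 → close Juniper (overflow 28)
  41÷1 = 41 each, +1 to first 0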